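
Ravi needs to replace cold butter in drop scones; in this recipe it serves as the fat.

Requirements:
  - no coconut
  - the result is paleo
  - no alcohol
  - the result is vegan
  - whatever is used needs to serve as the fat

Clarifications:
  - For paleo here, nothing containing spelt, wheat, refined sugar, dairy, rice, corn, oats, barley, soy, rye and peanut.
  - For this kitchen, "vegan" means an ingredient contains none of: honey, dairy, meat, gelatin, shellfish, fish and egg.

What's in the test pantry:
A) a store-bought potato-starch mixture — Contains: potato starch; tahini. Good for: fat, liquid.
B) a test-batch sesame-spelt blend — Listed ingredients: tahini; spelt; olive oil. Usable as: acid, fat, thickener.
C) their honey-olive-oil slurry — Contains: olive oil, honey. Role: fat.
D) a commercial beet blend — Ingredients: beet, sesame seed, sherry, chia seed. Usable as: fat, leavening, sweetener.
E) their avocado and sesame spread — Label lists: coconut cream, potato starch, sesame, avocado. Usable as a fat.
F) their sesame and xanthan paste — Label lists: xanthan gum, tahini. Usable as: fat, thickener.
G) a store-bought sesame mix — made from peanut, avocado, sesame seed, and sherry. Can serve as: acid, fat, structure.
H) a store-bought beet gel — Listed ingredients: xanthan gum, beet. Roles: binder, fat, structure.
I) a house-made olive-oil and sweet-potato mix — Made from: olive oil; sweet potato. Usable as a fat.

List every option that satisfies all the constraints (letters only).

A, F, H, I

A: only tahini and potato starch; none excluded — OK
B: has spelt, so not paleo — reject
C: has honey, so not vegan — no
D: has sherry, so not alcohol-free — out
E: has coconut cream, so not coconut-free — no
F: paleo, vegan — keep
G: has peanut, so not paleo; has sherry, so not alcohol-free — no
H: no alcohol, paleo — keep
I: works as a fat, paleo, no coconut — OK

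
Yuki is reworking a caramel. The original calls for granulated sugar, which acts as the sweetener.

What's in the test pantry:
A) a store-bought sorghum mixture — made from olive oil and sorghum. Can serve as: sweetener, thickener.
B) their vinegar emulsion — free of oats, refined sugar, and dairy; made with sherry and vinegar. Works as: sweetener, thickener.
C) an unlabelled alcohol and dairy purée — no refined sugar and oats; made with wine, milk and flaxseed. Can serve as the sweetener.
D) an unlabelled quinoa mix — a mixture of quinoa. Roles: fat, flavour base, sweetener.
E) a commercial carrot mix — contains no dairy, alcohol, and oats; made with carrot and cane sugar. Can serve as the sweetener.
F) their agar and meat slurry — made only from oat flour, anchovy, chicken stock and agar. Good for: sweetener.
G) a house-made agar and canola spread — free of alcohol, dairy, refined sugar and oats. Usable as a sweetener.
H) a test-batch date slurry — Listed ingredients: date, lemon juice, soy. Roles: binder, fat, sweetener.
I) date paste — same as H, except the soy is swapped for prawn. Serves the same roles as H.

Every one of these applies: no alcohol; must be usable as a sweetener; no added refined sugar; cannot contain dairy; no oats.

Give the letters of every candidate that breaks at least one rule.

B, C, E, F

A: only olive oil and sorghum; none excluded — OK
B: has sherry, so not alcohol-free — reject
C: has wine, so not alcohol-free; has milk, so not dairy-free — out
D: only quinoa; none excluded — keep
E: has cane sugar, so not no-added-sugar — out
F: has oat flour, so not oat-free — reject
G: nothing on the exclusion list — OK
H: no dairy, no alcohol — valid
I: only prawn, date and lemon juice; none excluded — valid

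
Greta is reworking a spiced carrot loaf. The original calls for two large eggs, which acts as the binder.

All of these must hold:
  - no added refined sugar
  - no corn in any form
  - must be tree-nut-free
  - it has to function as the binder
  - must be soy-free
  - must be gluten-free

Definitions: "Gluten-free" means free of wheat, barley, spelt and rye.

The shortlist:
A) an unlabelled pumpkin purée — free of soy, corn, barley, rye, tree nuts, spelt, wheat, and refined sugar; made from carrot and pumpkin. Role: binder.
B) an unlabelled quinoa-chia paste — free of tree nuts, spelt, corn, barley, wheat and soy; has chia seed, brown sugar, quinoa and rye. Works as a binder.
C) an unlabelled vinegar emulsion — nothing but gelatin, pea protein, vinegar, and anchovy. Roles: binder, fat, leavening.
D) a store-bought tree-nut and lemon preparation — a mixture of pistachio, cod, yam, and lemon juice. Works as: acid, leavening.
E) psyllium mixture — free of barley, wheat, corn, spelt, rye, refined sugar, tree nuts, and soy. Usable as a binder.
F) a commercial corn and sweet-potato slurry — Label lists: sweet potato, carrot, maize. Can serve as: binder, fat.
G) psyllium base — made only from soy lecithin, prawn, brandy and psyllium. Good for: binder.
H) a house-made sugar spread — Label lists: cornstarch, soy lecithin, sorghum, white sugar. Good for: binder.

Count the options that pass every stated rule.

A: no tree nuts, no refined sugar — valid
B: has rye, so not gluten-free; has brown sugar, so not no-added-sugar — reject
C: anchovy and gelatin etc. — none of it excluded — valid
D: not usable as a binder; has pistachio, so not tree-nut-free — out
E: works as a binder, gluten-free, no tree nuts — keep
F: has maize, so not corn-free — no
G: has soy lecithin, so not soy-free — no
H: has cornstarch, so not corn-free; has soy lecithin, so not soy-free (and 1 more) — out

3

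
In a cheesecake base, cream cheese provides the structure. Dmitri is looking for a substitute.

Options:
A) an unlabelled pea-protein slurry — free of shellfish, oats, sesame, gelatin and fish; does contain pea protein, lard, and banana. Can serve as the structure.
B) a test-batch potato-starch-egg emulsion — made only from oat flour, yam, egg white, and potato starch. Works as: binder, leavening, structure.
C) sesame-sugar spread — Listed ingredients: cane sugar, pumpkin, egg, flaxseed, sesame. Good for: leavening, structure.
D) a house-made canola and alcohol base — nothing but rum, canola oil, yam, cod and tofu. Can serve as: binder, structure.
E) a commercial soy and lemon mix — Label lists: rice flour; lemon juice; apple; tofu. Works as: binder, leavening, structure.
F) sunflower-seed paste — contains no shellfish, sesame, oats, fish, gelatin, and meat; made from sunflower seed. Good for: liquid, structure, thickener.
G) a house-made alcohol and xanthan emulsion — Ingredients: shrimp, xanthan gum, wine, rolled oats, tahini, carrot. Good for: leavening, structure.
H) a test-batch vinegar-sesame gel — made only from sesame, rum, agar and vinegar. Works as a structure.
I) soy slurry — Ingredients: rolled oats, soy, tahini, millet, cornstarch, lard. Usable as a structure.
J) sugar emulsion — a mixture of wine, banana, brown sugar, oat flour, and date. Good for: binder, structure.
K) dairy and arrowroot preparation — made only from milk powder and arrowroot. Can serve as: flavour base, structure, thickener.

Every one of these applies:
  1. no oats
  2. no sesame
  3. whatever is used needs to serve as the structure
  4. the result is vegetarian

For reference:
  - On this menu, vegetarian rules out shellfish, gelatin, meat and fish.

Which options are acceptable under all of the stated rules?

E, F, K

A: has lard, so not vegetarian — reject
B: has oat flour, so not oat-free — out
C: has sesame, so not sesame-free — out
D: has cod, so not vegetarian — reject
E: vegetarian, no oats — valid
F: nothing on the exclusion list — OK
G: has shrimp, so not vegetarian; has rolled oats, so not oat-free (and 1 more) — no
H: has sesame, so not sesame-free — reject
I: has lard, so not vegetarian; has rolled oats, so not oat-free (and 1 more) — out
J: has oat flour, so not oat-free — out
K: nothing on the exclusion list — keep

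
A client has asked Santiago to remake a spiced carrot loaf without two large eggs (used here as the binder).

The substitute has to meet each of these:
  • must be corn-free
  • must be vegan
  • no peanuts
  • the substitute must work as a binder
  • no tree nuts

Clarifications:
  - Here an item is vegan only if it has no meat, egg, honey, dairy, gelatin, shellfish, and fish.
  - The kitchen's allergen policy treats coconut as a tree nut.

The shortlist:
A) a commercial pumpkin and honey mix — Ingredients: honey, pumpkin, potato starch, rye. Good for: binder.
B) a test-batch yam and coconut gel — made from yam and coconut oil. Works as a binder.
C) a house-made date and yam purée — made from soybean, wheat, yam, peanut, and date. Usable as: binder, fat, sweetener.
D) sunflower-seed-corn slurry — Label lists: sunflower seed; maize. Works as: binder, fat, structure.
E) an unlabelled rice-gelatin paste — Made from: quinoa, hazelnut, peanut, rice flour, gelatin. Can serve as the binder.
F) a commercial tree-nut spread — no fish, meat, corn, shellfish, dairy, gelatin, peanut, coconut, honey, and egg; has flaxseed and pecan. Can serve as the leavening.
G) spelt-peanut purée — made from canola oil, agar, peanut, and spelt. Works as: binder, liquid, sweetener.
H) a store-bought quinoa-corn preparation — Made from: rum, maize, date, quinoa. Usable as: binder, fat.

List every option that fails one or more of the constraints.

A: has honey, so not vegan — no
B: has coconut oil, so not tree-nut-free — no
C: has peanut, so not peanut-free — out
D: has maize, so not corn-free — out
E: has gelatin, so not vegan; has hazelnut, so not tree-nut-free (and 1 more) — out
F: not usable as a binder; has pecan, so not tree-nut-free — reject
G: has peanut, so not peanut-free — out
H: has maize, so not corn-free — reject

A, B, C, D, E, F, G, H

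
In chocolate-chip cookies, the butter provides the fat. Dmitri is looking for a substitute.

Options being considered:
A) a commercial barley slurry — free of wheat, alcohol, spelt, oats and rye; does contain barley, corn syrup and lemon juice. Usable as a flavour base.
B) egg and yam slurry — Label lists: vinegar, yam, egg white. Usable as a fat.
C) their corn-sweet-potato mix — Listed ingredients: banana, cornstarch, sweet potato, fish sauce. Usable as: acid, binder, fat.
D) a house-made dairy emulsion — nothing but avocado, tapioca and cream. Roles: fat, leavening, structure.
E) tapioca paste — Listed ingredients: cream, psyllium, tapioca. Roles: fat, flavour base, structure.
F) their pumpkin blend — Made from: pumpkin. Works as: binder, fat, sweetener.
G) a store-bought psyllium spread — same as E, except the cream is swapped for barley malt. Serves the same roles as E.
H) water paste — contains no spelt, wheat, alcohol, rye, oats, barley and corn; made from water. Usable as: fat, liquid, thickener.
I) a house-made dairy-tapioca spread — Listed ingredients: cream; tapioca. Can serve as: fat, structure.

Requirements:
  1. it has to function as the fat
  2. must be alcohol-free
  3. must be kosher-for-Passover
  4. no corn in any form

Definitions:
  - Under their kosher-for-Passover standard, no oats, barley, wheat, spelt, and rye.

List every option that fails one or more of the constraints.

A: not usable as a fat; has barley, so not kosher-for-Passover (and 1 more) — no
B: all constraints satisfied — OK
C: has cornstarch, so not corn-free — no
D: works as a fat, no corn, no alcohol — valid
E: works as a fat, no alcohol, kosher-for-Passover — OK
F: every rule checks out — valid
G: has barley malt, so not kosher-for-Passover — out
H: nothing on the exclusion list — keep
I: works as a fat, kosher-for-Passover, no corn — keep

A, C, G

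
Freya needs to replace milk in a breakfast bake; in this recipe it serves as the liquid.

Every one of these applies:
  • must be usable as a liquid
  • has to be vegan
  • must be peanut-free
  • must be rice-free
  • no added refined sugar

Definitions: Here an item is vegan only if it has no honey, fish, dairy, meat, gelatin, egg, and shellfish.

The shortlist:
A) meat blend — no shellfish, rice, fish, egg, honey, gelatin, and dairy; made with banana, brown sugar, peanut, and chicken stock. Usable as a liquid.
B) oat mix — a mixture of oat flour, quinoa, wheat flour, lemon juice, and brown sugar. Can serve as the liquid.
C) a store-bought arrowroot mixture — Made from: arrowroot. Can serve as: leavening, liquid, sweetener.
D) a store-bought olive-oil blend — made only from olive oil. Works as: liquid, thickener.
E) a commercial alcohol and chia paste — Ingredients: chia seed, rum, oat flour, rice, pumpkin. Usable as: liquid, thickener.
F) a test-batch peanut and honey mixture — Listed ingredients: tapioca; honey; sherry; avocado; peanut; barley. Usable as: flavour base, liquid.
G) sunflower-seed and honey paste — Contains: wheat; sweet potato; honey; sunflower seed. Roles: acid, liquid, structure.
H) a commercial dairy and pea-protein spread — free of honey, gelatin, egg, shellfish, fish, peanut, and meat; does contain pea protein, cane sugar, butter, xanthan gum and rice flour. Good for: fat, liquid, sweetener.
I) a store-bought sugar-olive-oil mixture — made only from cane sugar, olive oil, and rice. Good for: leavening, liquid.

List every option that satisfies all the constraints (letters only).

C, D

A: has chicken stock, so not vegan; has brown sugar, so not no-added-sugar (and 1 more) — reject
B: has brown sugar, so not no-added-sugar — reject
C: only arrowroot; none excluded — valid
D: no refined sugar, no peanut — OK
E: has rice, so not rice-free — out
F: has honey, so not vegan; has peanut, so not peanut-free — reject
G: has honey, so not vegan — no
H: has butter, so not vegan; has cane sugar, so not no-added-sugar (and 1 more) — reject
I: has cane sugar, so not no-added-sugar; has rice, so not rice-free — out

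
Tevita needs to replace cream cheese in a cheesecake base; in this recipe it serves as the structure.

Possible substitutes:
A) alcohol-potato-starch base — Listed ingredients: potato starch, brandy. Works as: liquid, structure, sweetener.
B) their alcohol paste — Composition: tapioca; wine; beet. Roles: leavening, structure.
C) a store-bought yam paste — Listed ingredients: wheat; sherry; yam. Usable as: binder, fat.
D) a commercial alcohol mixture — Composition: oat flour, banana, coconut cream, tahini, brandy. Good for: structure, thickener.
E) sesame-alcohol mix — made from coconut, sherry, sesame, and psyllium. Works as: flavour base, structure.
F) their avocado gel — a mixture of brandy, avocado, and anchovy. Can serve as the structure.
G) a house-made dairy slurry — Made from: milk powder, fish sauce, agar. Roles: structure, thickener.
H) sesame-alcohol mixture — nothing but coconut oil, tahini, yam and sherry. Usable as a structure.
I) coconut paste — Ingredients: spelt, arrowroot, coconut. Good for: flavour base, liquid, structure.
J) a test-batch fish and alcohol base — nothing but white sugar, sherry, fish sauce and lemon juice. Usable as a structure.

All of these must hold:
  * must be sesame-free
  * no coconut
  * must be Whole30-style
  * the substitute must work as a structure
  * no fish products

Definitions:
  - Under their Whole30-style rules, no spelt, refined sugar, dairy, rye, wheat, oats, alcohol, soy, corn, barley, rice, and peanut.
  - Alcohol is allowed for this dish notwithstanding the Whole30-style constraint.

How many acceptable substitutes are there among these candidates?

A: alcohol is permitted under the Whole30-style carve-out; nothing else excluded — keep
B: alcohol is permitted under the Whole30-style carve-out; nothing else excluded — keep
C: not usable as a structure; has wheat, so not Whole30-style — out
D: has oat flour, so not Whole30-style; has tahini, so not sesame-free (and 1 more) — out
E: has sesame, so not sesame-free; has coconut, so not coconut-free — out
F: has anchovy, so not fish-free — no
G: has milk powder, so not Whole30-style; has fish sauce, so not fish-free — reject
H: has tahini, so not sesame-free; has coconut oil, so not coconut-free — no
I: has spelt, so not Whole30-style; has coconut, so not coconut-free — out
J: has white sugar, so not Whole30-style; has fish sauce, so not fish-free — reject

2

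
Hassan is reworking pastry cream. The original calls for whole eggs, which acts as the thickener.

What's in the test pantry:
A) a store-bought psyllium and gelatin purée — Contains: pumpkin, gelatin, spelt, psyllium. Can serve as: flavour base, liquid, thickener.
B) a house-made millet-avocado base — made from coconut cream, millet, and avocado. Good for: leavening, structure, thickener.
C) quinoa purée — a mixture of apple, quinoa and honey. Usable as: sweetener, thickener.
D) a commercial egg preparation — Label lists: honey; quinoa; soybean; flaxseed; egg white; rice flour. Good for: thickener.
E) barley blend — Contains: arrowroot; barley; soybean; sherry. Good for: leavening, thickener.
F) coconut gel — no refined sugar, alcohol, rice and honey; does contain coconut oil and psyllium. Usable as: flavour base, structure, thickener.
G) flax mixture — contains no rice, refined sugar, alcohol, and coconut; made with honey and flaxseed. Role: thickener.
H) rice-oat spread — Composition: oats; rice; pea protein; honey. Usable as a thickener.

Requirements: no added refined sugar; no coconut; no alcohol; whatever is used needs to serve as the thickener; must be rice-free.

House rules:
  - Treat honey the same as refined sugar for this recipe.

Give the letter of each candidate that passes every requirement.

A: gelatin and spelt etc. — none of it excluded — valid
B: has coconut cream, so not coconut-free — reject
C: has honey, so not no-added-sugar — out
D: has honey, so not no-added-sugar; has rice flour, so not rice-free — out
E: has sherry, so not alcohol-free — out
F: has coconut oil, so not coconut-free — no
G: has honey, so not no-added-sugar — no
H: has honey, so not no-added-sugar; has rice, so not rice-free — out

A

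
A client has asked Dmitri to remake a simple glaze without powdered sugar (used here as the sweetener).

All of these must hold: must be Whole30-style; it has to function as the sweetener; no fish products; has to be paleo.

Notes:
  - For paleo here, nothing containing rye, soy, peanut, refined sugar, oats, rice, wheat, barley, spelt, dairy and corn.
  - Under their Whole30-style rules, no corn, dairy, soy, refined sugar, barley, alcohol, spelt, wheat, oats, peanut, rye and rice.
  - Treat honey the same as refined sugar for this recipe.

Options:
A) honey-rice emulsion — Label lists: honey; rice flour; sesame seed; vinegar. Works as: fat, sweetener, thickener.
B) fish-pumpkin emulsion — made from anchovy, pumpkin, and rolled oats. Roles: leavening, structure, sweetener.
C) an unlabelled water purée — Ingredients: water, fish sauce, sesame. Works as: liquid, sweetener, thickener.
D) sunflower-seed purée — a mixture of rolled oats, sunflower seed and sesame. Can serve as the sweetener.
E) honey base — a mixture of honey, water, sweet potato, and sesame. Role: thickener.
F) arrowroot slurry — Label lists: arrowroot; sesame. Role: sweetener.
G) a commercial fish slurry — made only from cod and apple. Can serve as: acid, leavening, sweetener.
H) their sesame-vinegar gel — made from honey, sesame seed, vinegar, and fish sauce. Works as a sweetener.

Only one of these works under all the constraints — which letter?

A: has honey, so not paleo; has honey, so not Whole30-style — reject
B: has rolled oats, so not paleo; has rolled oats, so not Whole30-style (and 1 more) — no
C: has fish sauce, so not fish-free — no
D: has rolled oats, so not paleo; has rolled oats, so not Whole30-style — reject
E: not usable as a sweetener; has honey, so not paleo (and 1 more) — out
F: no fish, Whole30-style — OK
G: has cod, so not fish-free — no
H: has honey, so not paleo; has honey, so not Whole30-style (and 1 more) — reject

F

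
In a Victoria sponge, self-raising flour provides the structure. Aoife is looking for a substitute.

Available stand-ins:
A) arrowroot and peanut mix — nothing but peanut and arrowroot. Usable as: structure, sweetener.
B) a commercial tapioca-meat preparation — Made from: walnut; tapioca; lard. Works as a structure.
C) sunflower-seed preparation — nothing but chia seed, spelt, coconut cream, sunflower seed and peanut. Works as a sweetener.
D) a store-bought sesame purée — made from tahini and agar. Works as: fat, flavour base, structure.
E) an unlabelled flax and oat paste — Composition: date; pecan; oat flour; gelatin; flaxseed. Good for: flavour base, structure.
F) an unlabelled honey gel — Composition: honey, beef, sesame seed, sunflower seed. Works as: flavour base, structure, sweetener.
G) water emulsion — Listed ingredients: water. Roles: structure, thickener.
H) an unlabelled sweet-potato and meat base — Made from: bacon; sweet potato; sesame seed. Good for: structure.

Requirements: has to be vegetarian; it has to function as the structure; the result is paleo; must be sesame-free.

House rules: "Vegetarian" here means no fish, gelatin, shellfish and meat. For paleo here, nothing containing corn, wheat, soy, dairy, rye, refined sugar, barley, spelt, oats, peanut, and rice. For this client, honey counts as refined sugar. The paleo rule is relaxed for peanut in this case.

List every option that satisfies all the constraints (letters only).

A: peanut is permitted under the paleo carve-out; nothing else excluded — valid
B: has lard, so not vegetarian — reject
C: not usable as a structure; has spelt, so not paleo — out
D: has tahini, so not sesame-free — out
E: has gelatin, so not vegetarian; has oat flour, so not paleo — no
F: has beef, so not vegetarian; has honey, so not paleo (and 1 more) — out
G: only water; none excluded — valid
H: has bacon, so not vegetarian; has sesame seed, so not sesame-free — no

A, G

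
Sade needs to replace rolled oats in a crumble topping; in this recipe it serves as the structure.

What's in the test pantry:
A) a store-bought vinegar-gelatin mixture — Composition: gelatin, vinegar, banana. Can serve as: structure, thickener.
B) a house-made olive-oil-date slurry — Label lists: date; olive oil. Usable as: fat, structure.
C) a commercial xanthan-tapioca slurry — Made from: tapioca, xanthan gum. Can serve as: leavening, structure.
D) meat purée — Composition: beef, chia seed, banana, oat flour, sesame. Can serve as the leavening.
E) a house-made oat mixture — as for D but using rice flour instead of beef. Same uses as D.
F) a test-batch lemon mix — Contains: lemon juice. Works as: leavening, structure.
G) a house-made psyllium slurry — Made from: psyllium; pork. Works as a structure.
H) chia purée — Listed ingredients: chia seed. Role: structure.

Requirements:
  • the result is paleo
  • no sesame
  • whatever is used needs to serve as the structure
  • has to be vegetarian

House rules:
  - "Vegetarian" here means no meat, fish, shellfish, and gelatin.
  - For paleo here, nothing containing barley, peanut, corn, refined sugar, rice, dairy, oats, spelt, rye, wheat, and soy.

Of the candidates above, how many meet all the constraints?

A: has gelatin, so not vegetarian — reject
B: paleo, vegetarian — keep
C: only xanthan gum and tapioca; none excluded — OK
D: not usable as a structure; has beef, so not vegetarian (and 2 more) — out
E: not usable as a structure; has oat flour, so not paleo (and 1 more) — no
F: nothing on the exclusion list — valid
G: has pork, so not vegetarian — out
H: works as a structure, no sesame, vegetarian — OK

4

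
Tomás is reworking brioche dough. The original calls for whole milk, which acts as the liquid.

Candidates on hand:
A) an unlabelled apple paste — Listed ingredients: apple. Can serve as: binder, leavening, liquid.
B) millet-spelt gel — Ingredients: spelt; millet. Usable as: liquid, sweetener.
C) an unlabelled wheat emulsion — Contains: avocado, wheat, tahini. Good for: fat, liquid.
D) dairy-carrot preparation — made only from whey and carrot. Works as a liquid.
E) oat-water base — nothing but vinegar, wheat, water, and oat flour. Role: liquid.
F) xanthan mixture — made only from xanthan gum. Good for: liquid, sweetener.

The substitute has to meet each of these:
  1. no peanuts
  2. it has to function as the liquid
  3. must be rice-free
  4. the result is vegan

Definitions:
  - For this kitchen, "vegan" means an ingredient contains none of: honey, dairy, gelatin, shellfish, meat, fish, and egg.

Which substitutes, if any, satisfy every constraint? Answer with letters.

A, B, C, E, F

A: only apple; none excluded — valid
B: all constraints satisfied — keep
C: every rule checks out — keep
D: has whey, so not vegan — out
E: oat flour and wheat etc. — none of it excluded — keep
F: vegan, no rice — valid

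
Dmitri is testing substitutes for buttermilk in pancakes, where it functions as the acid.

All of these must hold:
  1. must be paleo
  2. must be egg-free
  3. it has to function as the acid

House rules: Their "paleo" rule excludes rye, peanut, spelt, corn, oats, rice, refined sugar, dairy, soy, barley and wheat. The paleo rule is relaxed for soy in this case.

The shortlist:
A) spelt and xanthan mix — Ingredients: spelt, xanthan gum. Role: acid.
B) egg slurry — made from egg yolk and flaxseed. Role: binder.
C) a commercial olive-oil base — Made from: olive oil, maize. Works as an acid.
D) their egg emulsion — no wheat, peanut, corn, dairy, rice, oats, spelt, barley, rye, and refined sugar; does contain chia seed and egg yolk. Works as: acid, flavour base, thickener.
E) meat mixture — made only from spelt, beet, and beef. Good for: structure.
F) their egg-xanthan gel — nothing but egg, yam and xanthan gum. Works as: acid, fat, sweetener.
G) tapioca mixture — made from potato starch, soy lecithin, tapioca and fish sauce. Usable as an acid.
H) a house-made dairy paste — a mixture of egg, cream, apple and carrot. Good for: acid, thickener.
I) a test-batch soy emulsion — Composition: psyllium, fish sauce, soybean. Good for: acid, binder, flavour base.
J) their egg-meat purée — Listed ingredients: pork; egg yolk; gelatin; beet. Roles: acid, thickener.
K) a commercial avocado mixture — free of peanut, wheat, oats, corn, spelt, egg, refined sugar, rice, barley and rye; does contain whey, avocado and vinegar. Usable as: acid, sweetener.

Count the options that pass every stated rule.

A: has spelt, so not paleo — reject
B: not usable as an acid; has egg yolk, so not egg-free — reject
C: has maize, so not paleo — reject
D: has egg yolk, so not egg-free — reject
E: not usable as an acid; has spelt, so not paleo — no
F: has egg, so not egg-free — reject
G: soy is permitted under the paleo carve-out; nothing else excluded — keep
H: has cream, so not paleo; has egg, so not egg-free — no
I: soy is permitted under the paleo carve-out; nothing else excluded — valid
J: has egg yolk, so not egg-free — out
K: has whey, so not paleo — no

2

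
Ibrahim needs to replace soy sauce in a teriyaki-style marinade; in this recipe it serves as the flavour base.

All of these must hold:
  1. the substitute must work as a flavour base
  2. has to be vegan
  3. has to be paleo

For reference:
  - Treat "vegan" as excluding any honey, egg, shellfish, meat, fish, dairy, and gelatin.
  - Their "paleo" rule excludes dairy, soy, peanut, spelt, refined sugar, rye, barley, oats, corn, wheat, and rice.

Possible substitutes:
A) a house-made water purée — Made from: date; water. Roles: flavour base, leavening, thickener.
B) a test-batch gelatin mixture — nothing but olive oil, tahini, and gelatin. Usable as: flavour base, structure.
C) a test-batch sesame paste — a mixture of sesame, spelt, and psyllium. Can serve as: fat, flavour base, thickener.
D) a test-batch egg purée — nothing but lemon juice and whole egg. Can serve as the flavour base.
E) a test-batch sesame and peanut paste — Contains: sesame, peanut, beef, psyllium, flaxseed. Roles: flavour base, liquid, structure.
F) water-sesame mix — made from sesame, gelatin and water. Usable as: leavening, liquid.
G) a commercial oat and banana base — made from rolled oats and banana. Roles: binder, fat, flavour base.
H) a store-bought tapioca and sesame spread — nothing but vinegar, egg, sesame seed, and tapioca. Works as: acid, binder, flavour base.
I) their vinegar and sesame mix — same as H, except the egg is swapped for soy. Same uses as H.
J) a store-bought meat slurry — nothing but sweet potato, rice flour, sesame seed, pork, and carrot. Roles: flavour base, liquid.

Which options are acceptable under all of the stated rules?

A: works as a flavour base, vegan, paleo — keep
B: has gelatin, so not vegan — no
C: has spelt, so not paleo — no
D: has whole egg, so not vegan — no
E: has beef, so not vegan; has peanut, so not paleo — reject
F: not usable as a flavour base; has gelatin, so not vegan — no
G: has rolled oats, so not paleo — no
H: has egg, so not vegan — no
I: has soy, so not paleo — out
J: has pork, so not vegan; has rice flour, so not paleo — no

A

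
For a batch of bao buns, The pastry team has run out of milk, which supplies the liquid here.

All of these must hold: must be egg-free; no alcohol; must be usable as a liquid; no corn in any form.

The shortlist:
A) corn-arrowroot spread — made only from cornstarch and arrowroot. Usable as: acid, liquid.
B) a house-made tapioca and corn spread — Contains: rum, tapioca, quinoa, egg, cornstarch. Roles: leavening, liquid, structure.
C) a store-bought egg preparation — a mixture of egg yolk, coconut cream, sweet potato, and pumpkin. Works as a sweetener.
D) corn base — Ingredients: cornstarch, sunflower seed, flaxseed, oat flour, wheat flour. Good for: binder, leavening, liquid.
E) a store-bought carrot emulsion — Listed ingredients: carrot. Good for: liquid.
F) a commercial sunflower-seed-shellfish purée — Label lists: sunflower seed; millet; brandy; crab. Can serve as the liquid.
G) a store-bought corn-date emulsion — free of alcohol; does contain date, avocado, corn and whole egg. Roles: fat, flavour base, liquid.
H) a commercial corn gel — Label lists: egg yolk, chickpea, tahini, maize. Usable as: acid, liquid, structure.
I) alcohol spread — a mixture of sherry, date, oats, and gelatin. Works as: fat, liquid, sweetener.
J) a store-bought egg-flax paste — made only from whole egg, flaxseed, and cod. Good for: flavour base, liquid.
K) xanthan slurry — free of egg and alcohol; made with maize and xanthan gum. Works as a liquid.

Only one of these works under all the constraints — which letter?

A: has cornstarch, so not corn-free — reject
B: has cornstarch, so not corn-free; has rum, so not alcohol-free (and 1 more) — reject
C: not usable as a liquid; has egg yolk, so not egg-free — out
D: has cornstarch, so not corn-free — out
E: no egg, no alcohol — keep
F: has brandy, so not alcohol-free — no
G: has corn, so not corn-free; has whole egg, so not egg-free — no
H: has maize, so not corn-free; has egg yolk, so not egg-free — out
I: has sherry, so not alcohol-free — out
J: has whole egg, so not egg-free — reject
K: has maize, so not corn-free — out

E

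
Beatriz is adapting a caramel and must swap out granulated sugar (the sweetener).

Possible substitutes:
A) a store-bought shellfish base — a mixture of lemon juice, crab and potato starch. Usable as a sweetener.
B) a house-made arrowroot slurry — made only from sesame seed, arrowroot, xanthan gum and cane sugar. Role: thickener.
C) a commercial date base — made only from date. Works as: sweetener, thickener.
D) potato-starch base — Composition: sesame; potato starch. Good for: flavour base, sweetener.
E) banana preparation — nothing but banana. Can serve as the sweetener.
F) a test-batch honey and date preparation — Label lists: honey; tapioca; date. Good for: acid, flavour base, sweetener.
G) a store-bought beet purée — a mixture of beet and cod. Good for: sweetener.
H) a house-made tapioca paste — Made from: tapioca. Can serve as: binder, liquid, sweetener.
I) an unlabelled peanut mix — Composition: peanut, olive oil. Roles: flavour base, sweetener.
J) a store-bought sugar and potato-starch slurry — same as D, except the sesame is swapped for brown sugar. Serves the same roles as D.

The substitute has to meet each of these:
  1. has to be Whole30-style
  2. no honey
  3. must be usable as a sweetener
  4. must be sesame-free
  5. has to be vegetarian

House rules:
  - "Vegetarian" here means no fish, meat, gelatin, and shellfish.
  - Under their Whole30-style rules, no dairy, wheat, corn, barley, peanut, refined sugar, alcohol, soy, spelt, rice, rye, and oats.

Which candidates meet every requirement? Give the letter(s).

A: has crab, so not vegetarian — no
B: not usable as a sweetener; has cane sugar, so not Whole30-style (and 1 more) — out
C: works as a sweetener, no sesame, no honey — OK
D: has sesame, so not sesame-free — reject
E: only banana; none excluded — valid
F: has honey, so not honey-free — no
G: has cod, so not vegetarian — out
H: only tapioca; none excluded — valid
I: has peanut, so not Whole30-style — no
J: has brown sugar, so not Whole30-style — out

C, E, H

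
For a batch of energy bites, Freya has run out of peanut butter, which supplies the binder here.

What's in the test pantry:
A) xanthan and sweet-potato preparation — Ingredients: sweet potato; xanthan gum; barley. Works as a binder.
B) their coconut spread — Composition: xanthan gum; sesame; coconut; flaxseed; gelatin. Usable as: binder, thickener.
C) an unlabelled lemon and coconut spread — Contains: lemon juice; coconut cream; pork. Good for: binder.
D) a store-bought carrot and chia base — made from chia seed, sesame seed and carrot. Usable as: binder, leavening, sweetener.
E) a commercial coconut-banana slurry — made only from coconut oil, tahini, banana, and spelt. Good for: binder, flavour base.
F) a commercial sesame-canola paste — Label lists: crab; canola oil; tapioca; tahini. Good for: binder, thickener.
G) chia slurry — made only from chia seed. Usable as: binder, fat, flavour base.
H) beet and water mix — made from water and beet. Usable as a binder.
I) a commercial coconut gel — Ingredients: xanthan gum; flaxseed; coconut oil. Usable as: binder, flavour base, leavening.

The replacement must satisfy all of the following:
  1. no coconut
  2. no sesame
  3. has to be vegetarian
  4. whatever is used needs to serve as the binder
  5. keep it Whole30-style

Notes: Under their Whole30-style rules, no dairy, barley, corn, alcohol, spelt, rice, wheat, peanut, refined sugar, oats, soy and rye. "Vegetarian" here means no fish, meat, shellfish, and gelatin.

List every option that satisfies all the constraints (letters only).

G, H

A: has barley, so not Whole30-style — out
B: has gelatin, so not vegetarian; has coconut, so not coconut-free (and 1 more) — no
C: has pork, so not vegetarian; has coconut cream, so not coconut-free — reject
D: has sesame seed, so not sesame-free — no
E: has spelt, so not Whole30-style; has coconut oil, so not coconut-free (and 1 more) — out
F: has crab, so not vegetarian; has tahini, so not sesame-free — reject
G: only chia seed; none excluded — valid
H: only beet and water; none excluded — keep
I: has coconut oil, so not coconut-free — no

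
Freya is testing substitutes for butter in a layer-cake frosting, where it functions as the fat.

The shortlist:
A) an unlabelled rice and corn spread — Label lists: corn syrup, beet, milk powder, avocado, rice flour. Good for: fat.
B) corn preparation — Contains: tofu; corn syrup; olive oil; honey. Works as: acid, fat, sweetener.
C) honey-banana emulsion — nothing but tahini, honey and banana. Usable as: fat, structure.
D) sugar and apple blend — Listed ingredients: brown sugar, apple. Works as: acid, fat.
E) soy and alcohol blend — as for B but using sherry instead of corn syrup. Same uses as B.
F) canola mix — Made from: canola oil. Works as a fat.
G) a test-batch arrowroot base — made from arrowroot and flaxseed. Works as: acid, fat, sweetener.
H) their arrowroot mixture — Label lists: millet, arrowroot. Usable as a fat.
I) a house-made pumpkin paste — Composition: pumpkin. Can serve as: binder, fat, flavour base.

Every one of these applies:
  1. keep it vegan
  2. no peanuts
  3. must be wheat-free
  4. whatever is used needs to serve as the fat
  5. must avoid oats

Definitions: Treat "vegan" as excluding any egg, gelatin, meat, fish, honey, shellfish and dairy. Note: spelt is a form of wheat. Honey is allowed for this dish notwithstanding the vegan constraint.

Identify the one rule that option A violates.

usable as a fat: satisfied
vegan: has milk powder — fails
peanut-free: satisfied
wheat-free: satisfied
oat-free: satisfied

vegan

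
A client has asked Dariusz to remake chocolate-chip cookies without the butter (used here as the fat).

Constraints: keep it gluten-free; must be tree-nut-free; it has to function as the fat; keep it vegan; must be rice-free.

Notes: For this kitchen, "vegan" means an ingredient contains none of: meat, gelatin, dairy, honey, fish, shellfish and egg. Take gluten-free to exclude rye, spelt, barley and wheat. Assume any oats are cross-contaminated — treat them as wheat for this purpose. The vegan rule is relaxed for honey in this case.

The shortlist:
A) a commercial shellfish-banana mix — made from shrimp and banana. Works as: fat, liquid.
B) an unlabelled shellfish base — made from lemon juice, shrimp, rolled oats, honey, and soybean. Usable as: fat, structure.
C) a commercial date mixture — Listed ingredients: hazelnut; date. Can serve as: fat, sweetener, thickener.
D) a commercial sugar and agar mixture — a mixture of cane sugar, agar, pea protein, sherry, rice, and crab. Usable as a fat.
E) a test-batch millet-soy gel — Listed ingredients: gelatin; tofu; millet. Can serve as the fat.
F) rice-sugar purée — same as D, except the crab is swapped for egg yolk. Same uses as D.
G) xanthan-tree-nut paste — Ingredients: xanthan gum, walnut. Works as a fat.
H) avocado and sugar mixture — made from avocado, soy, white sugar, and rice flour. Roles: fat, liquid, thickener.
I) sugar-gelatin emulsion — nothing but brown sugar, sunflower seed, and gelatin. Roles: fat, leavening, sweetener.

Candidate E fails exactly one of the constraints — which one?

usable as a fat: satisfied
vegan: has gelatin — fails
gluten-free: satisfied
tree-nut-free: satisfied
rice-free: satisfied

vegan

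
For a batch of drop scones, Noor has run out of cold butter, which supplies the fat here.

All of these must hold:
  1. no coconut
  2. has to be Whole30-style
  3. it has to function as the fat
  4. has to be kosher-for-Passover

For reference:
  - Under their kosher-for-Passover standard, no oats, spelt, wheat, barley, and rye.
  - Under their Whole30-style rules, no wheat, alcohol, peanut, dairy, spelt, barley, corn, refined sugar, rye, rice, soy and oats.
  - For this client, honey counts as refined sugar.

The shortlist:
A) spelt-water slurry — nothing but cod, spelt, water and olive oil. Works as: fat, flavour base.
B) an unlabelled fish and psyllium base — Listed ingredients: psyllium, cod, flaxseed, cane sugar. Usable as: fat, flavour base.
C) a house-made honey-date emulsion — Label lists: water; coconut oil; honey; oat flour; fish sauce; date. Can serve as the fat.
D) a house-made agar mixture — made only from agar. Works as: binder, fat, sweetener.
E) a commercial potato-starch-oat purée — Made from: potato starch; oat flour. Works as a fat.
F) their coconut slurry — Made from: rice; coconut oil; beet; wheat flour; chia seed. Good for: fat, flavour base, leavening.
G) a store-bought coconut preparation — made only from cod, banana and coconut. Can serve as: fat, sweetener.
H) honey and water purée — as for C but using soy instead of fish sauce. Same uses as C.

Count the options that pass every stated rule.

A: has spelt, so not kosher-for-Passover; has spelt, so not Whole30-style — out
B: has cane sugar, so not Whole30-style — reject
C: has oat flour, so not kosher-for-Passover; has honey, so not Whole30-style (and 1 more) — no
D: nothing on the exclusion list — valid
E: has oat flour, so not kosher-for-Passover; has oat flour, so not Whole30-style — no
F: has wheat flour, so not kosher-for-Passover; has rice, so not Whole30-style (and 1 more) — out
G: has coconut, so not coconut-free — out
H: has oat flour, so not kosher-for-Passover; has honey, so not Whole30-style (and 1 more) — reject

1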